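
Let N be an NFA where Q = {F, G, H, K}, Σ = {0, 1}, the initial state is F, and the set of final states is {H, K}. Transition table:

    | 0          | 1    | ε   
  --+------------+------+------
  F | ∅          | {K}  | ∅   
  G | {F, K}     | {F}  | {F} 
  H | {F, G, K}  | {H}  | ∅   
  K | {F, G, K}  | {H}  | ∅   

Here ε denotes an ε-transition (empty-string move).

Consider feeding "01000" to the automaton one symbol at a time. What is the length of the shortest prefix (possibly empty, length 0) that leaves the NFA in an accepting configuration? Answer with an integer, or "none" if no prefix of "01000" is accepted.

Start in {F}.
Read '0': {F} → ∅.
The set is empty and remains empty for the remaining 4 symbols.
No reachable set along the way intersects F.

none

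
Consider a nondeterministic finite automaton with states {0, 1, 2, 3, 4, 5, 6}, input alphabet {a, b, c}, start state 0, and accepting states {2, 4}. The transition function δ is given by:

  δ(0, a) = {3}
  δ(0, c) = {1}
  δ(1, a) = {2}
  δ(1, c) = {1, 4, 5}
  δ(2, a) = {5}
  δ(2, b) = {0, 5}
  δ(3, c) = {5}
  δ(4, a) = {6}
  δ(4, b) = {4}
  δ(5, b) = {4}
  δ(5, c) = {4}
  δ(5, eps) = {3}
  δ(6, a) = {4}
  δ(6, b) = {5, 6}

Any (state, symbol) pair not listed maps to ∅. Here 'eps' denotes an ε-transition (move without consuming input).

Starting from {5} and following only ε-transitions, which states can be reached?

Begin with {5}.
ε-move 5 → 3; add 3.

{3, 5}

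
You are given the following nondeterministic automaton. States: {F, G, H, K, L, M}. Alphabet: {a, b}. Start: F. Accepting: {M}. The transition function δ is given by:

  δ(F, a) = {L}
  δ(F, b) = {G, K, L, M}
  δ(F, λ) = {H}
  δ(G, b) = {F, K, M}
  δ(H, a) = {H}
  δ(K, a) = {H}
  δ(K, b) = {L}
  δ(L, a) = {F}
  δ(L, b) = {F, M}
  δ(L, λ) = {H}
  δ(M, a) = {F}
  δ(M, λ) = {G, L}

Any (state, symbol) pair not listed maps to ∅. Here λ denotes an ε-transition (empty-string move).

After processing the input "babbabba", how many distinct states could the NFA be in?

Start: ε-closure({F}) = {F, H}.
Read 'b': F→{G, K, L, M}, H→∅; union {G, K, L, M}; ε-closure = {G, H, K, L, M}.
Read 'a': G→∅, H→{H}, K→{H}, L→{F}, M→{F}; now {F, H}.
Read 'b': F→{G, K, L, M}, H→∅; union {G, K, L, M}; ε-closure = {G, H, K, L, M}.
Read 'b': G→{F, K, M}, H→∅, K→{L}, L→{F, M}, M→∅; union {F, K, L, M}; ε-closure = {F, G, H, K, L, M}.
Read 'a': F→{L}, G→∅, H→{H}, K→{H}, L→{F}, M→{F}; now {F, H, L}.
Read 'b': F→{G, K, L, M}, H→∅, L→{F, M}; union {F, G, K, L, M}; ε-closure = {F, G, H, K, L, M}.
Read 'b': F→{G, K, L, M}, G→{F, K, M}, H→∅, K→{L}, L→{F, M}, M→∅; union {F, G, K, L, M}; ε-closure = {F, G, H, K, L, M}.
Read 'a': F→{L}, G→∅, H→{H}, K→{H}, L→{F}, M→{F}; now {F, H, L}.
That set has 3 states.

3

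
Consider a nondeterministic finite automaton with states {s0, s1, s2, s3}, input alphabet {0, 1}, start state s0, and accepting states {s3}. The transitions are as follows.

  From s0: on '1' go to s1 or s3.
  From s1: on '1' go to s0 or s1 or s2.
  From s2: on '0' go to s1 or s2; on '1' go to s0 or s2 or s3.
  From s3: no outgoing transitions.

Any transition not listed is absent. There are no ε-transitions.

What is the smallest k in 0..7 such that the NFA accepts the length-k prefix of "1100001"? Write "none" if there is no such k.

1

Start in {s0}.
Read '1': {s0} → {s1, s3}.
None of the earlier sets intersect F, but {s1, s3} does.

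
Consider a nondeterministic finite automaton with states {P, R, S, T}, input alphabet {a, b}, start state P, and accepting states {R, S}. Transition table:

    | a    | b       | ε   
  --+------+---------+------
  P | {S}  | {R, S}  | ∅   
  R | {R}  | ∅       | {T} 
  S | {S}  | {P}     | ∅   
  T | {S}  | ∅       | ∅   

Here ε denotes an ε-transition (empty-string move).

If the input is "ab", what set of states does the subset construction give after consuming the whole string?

Start in {P}.
Read 'a': P→{S}; now {S}.
Read 'b': S→{P}; now {P}.

{P}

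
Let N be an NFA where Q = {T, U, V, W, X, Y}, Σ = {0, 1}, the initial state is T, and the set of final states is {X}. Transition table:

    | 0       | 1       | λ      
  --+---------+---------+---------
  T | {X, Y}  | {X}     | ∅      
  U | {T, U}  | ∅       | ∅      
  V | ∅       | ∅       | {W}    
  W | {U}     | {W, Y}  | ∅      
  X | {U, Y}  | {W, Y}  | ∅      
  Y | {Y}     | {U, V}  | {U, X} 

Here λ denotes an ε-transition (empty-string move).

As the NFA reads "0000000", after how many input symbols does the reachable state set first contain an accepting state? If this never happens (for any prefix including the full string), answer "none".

Start in {T}.
Read '0': {T} → {U, X, Y}.
None of the earlier sets intersect F, but {U, X, Y} does.

1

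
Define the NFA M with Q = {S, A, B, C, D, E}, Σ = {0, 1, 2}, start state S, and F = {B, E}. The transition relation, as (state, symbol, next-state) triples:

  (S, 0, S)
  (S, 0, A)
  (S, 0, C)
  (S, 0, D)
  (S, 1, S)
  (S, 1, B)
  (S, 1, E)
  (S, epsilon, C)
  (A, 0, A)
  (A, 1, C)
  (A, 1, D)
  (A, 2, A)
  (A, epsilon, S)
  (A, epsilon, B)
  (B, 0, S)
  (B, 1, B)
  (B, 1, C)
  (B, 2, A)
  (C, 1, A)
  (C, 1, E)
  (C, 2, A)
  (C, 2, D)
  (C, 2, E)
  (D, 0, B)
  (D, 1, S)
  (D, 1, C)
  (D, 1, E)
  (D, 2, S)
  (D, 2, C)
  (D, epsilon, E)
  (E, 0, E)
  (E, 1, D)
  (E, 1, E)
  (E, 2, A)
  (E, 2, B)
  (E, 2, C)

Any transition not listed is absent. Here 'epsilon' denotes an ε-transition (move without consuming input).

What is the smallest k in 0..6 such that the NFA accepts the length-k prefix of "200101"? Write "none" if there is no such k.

Start: ε-closure({S}) = {S, C}.
Read '2': S→∅, C→{A, D, E}; union {A, D, E}; ε-closure = {S, A, B, C, D, E}.
None of the earlier sets intersect F, but {S, A, B, C, D, E} does.

1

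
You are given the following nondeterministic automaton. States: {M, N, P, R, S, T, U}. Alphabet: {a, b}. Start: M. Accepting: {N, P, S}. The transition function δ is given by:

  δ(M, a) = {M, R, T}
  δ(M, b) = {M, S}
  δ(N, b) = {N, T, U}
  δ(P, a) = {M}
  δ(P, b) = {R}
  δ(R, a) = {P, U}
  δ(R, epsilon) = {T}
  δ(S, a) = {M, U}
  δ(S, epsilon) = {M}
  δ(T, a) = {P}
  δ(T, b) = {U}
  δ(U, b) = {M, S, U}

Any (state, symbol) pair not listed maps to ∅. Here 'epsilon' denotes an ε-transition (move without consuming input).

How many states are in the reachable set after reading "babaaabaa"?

Start in {M}.
Read 'b': M→{M, S}; now {M, S}.
Read 'a': M→{M, R, T}, S→{M, U}; now {M, R, T, U}.
Read 'b': M→{M, S}, R→∅, T→{U}, U→{M, S, U}; now {M, S, U}.
Read 'a': M→{M, R, T}, S→{M, U}, U→∅; now {M, R, T, U}.
Read 'a': M→{M, R, T}, R→{P, U}, T→{P}, U→∅; now {M, P, R, T, U}.
Read 'a': M→{M, R, T}, P→{M}, R→{P, U}, T→{P}, U→∅; now {M, P, R, T, U}.
Read 'b': M→{M, S}, P→{R}, R→∅, T→{U}, U→{M, S, U}; union {M, R, S, U}; ε-closure = {M, R, S, T, U}.
Read 'a': M→{M, R, T}, R→{P, U}, S→{M, U}, T→{P}, U→∅; now {M, P, R, T, U}.
Read 'a': M→{M, R, T}, P→{M}, R→{P, U}, T→{P}, U→∅; now {M, P, R, T, U}.
That set has 5 states.

5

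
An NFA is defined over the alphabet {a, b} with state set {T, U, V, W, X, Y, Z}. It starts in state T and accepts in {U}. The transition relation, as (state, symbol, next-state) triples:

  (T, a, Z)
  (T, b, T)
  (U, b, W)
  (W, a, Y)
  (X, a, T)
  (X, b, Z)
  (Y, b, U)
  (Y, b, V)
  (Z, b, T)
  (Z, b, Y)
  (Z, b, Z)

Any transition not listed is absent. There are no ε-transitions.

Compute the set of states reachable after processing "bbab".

Start in {T}.
Read 'b': {T} → {T}.
Read 'b': {T} → {T}.
Read 'a': {T} → {Z}.
Read 'b': {Z} → {T, Y, Z}.

{T, Y, Z}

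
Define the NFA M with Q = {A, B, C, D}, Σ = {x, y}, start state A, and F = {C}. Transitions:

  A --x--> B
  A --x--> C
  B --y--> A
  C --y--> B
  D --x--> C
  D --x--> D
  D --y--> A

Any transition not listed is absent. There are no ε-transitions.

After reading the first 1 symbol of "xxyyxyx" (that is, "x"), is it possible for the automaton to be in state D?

No

Start in {A}.
Read 'x': {A} → {B, C}.
State D is not in {B, C}.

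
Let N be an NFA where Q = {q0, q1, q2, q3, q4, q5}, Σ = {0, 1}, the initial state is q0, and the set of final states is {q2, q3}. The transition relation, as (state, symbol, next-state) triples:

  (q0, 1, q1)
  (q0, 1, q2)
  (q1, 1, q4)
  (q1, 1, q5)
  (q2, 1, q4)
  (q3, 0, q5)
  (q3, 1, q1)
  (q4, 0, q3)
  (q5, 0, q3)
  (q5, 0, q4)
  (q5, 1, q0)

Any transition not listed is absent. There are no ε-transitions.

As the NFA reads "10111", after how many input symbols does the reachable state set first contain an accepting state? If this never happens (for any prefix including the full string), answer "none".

1

Start in {q0}.
Read '1': {q0} → {q1, q2}.
None of the earlier sets intersect F, but {q1, q2} does.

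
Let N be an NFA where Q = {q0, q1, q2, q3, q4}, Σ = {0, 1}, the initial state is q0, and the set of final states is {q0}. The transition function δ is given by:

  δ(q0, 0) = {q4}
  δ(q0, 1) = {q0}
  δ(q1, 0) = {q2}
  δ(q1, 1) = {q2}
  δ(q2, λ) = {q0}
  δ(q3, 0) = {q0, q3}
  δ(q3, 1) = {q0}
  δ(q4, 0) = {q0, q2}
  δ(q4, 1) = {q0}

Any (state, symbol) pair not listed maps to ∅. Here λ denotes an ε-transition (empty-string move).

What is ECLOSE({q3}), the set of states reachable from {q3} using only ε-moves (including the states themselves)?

Begin with {q3}.
No ε-moves leave this set, so the closure equals the set itself.

{q3}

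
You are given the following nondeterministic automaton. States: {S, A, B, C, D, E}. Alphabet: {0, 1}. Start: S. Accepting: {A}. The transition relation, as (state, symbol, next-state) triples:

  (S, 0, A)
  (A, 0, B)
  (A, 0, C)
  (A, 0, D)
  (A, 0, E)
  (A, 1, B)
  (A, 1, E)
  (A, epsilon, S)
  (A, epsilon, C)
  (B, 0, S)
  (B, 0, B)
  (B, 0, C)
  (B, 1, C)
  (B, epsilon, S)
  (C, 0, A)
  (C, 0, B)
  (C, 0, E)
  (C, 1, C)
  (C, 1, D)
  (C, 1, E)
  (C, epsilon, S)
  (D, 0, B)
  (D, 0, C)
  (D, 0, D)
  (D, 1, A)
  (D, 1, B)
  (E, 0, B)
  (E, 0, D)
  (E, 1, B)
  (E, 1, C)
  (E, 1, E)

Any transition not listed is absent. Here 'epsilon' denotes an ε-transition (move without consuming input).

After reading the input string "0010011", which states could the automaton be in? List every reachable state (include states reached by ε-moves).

{S, A, B, C, D, E}

Start in {S}.
Read '0': S→{A}; union {A}; ε-closure = {S, A, C}.
Read '0': S→{A}, A→{B, C, D, E}, C→{A, B, E}; union {A, B, C, D, E}; ε-closure = {S, A, B, C, D, E}.
Read '1': S→∅, A→{B, E}, B→{C}, C→{C, D, E}, D→{A, B}, E→{B, C, E}; union {A, B, C, D, E}; ε-closure = {S, A, B, C, D, E}.
Read '0': S→{A}, A→{B, C, D, E}, B→{S, B, C}, C→{A, B, E}, D→{B, C, D}, E→{B, D}; now {S, A, B, C, D, E}.
Read '0': S→{A}, A→{B, C, D, E}, B→{S, B, C}, C→{A, B, E}, D→{B, C, D}, E→{B, D}; now {S, A, B, C, D, E}.
Read '1': S→∅, A→{B, E}, B→{C}, C→{C, D, E}, D→{A, B}, E→{B, C, E}; union {A, B, C, D, E}; ε-closure = {S, A, B, C, D, E}.
Read '1': S→∅, A→{B, E}, B→{C}, C→{C, D, E}, D→{A, B}, E→{B, C, E}; union {A, B, C, D, E}; ε-closure = {S, A, B, C, D, E}.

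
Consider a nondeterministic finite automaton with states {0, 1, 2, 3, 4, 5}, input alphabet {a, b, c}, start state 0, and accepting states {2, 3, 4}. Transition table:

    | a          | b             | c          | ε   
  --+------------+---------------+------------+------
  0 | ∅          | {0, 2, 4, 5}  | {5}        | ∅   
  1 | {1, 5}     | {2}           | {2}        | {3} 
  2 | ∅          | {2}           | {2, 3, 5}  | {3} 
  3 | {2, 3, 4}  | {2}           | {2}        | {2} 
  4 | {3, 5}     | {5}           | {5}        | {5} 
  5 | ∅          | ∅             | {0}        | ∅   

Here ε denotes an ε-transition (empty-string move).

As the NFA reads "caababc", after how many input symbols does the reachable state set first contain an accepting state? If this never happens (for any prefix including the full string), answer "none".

none

Start in {0}.
Read 'c': 0→{5}; now {5}.
Read 'a': 5→∅; now ∅.
The set is empty and remains empty for the remaining 5 symbols.
No reachable set along the way intersects F.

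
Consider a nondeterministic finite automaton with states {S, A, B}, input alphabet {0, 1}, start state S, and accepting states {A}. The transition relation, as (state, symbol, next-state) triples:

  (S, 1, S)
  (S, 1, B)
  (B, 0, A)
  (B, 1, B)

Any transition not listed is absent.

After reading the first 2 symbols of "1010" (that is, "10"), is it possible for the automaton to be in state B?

Start in {S}.
Read '1': {S} → {S, B}.
Read '0': {S, B} → {A}.
State B is not in {A}.

No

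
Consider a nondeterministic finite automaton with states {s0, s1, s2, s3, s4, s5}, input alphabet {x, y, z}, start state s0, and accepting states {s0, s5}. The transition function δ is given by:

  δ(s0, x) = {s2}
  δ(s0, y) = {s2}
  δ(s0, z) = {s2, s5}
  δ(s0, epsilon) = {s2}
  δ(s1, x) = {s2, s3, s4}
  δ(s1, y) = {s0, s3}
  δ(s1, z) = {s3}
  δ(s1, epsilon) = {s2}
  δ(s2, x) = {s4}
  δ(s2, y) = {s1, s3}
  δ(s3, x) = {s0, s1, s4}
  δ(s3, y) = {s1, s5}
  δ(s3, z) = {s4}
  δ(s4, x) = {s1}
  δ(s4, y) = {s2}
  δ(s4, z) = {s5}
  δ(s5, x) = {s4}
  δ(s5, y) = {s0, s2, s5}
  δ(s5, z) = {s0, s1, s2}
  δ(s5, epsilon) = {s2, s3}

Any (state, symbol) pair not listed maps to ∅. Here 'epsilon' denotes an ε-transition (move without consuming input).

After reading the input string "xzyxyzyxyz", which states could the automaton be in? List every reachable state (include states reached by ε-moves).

{s0, s1, s2, s3, s4, s5}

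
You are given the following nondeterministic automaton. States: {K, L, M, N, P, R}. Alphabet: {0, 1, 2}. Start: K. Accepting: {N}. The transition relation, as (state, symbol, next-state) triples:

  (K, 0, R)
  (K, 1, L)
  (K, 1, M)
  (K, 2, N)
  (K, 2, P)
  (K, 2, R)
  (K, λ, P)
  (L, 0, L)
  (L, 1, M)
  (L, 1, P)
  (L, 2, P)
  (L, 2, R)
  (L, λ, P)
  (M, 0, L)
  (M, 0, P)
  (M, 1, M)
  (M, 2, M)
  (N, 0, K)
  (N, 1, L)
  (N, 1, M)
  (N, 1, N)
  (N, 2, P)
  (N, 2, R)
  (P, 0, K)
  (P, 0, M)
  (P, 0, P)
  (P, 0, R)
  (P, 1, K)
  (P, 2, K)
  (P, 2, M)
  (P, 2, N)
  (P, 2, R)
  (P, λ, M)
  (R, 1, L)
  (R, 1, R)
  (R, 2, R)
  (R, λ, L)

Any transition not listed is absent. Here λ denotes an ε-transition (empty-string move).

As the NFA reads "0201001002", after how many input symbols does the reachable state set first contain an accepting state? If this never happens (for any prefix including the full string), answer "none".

Start: ε-closure({K}) = {K, M, P}.
Read '0': {K, M, P} → {K, L, M, P, R}.
Read '2': {K, L, M, P, R} → {K, L, M, N, P, R}.
None of the earlier sets intersect F, but {K, L, M, N, P, R} does.

2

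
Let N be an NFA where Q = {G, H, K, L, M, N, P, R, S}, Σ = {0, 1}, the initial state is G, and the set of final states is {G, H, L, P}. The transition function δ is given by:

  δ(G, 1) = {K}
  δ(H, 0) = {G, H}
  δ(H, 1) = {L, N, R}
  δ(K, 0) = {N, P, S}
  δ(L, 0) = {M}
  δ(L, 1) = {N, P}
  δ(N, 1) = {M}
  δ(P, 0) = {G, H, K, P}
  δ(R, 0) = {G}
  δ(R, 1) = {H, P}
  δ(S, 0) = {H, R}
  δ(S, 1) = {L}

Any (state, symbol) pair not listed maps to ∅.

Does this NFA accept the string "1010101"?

Start in {G}.
Read '1': {G} → {K}.
Read '0': {K} → {N, P, S}.
Read '1': {N, P, S} → {L, M}.
Read '0': {L, M} → {M}.
Read '1': {M} → ∅.
The set is empty and remains empty for the remaining 2 symbols.
The final set ∅ contains no accepting state.

No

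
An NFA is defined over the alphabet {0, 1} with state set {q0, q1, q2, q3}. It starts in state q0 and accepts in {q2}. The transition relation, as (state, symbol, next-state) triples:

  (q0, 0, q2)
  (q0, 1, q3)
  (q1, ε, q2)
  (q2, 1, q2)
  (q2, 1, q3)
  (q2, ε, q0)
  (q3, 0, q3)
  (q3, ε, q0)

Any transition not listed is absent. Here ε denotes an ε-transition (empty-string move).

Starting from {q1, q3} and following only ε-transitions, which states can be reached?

Begin with {q1, q3}.
ε-move q1 → q2; add q2.
ε-move q2 → q0; add q0.

{q0, q1, q2, q3}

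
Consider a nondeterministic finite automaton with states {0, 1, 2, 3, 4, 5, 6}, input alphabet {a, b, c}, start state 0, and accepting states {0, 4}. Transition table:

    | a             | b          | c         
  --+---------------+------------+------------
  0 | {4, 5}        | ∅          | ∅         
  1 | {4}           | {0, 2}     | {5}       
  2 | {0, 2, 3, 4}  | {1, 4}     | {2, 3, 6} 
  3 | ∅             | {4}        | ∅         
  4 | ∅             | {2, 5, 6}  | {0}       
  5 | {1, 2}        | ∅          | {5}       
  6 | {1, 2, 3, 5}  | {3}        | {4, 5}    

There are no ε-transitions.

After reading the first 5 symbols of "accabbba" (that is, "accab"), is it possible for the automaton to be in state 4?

Start in {0}.
Read 'a': 0→{4, 5}; now {4, 5}.
Read 'c': 4→{0}, 5→{5}; now {0, 5}.
Read 'c': 0→∅, 5→{5}; now {5}.
Read 'a': 5→{1, 2}; now {1, 2}.
Read 'b': 1→{0, 2}, 2→{1, 4}; now {0, 1, 2, 4}.
State 4 is in {0, 1, 2, 4}.

Yes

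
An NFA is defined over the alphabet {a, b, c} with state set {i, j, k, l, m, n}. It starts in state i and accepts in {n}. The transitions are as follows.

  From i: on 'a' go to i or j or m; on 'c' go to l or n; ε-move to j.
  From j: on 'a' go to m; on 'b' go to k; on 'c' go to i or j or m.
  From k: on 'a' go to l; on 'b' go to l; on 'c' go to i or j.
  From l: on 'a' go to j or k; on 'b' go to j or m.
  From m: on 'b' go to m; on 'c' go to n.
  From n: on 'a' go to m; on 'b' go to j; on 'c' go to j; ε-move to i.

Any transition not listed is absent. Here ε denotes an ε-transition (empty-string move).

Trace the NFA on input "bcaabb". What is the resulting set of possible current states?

{l, m}

Start: ε-closure({i}) = {i, j}.
Read 'b': i→∅, j→{k}; now {k}.
Read 'c': k→{i, j}; now {i, j}.
Read 'a': i→{i, j, m}, j→{m}; now {i, j, m}.
Read 'a': i→{i, j, m}, j→{m}, m→∅; now {i, j, m}.
Read 'b': i→∅, j→{k}, m→{m}; now {k, m}.
Read 'b': k→{l}, m→{m}; now {l, m}.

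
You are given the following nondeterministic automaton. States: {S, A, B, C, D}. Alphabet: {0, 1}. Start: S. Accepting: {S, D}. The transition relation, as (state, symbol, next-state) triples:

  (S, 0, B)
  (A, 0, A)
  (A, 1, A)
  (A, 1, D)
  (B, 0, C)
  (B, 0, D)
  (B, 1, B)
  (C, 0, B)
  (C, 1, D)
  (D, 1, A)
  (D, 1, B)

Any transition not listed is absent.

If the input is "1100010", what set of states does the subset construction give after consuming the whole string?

∅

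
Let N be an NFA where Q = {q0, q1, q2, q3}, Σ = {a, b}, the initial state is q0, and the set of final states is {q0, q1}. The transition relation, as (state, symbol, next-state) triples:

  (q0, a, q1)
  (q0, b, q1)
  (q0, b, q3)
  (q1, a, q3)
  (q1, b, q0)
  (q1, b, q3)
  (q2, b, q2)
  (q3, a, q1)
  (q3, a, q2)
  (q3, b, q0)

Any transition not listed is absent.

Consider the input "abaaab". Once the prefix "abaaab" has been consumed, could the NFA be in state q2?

Yes

Start in {q0}.
Read 'a': {q0} → {q1}.
Read 'b': {q1} → {q0, q3}.
Read 'a': {q0, q3} → {q1, q2}.
Read 'a': {q1, q2} → {q3}.
Read 'a': {q3} → {q1, q2}.
Read 'b': {q1, q2} → {q0, q2, q3}.
State q2 is in {q0, q2, q3}.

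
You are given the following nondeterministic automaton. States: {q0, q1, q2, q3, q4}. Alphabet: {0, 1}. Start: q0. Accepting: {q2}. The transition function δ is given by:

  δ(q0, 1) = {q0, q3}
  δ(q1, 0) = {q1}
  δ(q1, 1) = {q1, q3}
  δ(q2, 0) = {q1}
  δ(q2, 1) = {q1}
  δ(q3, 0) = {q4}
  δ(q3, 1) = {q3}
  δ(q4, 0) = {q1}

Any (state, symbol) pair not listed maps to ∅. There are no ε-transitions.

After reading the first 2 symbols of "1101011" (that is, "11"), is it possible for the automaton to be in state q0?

Yes

Start in {q0}.
Read '1': {q0} → {q0, q3}.
Read '1': {q0, q3} → {q0, q3}.
State q0 is in {q0, q3}.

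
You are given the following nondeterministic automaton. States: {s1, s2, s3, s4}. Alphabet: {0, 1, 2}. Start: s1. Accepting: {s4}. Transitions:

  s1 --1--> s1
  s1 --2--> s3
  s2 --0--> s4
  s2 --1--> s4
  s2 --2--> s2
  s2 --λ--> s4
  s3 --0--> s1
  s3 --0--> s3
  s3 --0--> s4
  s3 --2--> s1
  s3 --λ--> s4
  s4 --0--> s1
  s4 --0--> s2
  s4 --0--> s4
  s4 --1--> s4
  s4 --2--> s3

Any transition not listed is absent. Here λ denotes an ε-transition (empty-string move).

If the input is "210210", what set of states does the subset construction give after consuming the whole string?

Start in {s1}.
Read '2': s1→{s3}; union {s3}; ε-closure = {s3, s4}.
Read '1': s3→∅, s4→{s4}; now {s4}.
Read '0': s4→{s1, s2, s4}; now {s1, s2, s4}.
Read '2': s1→{s3}, s2→{s2}, s4→{s3}; union {s2, s3}; ε-closure = {s2, s3, s4}.
Read '1': s2→{s4}, s3→∅, s4→{s4}; now {s4}.
Read '0': s4→{s1, s2, s4}; now {s1, s2, s4}.

{s1, s2, s4}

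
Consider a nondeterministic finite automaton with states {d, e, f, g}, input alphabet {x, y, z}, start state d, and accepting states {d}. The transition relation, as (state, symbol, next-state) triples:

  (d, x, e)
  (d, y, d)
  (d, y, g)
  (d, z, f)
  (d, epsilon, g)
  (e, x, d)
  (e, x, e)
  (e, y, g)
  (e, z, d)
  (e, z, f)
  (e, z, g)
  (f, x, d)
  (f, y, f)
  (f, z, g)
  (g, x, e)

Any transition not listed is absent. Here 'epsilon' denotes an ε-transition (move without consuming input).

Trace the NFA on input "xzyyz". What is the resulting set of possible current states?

{f, g}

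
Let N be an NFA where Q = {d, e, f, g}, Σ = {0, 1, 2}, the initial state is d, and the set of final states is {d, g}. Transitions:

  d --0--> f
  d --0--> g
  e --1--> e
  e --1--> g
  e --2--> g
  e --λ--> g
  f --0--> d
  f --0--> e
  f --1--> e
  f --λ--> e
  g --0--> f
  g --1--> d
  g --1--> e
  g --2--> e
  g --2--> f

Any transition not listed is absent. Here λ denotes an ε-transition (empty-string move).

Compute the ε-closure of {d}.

{d}

Begin with {d}.
No ε-moves leave this set, so the closure equals the set itself.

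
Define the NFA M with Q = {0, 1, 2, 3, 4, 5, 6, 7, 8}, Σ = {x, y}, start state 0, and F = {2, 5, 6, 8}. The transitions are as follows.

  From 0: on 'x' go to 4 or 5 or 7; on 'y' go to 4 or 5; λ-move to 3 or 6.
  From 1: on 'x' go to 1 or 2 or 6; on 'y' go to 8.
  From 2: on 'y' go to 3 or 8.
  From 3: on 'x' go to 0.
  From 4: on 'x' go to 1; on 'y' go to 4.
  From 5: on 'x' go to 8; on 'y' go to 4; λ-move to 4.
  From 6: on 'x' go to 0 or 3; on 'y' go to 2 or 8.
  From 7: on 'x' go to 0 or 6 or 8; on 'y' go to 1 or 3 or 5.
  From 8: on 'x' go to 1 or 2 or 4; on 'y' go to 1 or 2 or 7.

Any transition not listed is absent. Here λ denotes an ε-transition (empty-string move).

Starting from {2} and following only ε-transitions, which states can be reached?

Begin with {2}.
No ε-moves leave this set, so the closure equals the set itself.

{2}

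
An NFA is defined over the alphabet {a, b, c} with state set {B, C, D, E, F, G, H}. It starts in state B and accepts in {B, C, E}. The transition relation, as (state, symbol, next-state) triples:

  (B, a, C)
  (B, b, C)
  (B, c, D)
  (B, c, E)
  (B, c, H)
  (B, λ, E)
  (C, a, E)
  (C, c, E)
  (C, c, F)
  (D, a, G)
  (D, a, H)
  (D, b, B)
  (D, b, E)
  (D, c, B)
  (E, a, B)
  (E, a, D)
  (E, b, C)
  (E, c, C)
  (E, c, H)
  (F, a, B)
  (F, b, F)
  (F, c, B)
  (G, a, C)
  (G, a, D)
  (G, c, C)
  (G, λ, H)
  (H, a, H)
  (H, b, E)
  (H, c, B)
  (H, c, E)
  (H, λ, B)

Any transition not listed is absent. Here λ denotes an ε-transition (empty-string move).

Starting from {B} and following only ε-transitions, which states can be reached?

Begin with {B}.
ε-move B → E; add E.

{B, E}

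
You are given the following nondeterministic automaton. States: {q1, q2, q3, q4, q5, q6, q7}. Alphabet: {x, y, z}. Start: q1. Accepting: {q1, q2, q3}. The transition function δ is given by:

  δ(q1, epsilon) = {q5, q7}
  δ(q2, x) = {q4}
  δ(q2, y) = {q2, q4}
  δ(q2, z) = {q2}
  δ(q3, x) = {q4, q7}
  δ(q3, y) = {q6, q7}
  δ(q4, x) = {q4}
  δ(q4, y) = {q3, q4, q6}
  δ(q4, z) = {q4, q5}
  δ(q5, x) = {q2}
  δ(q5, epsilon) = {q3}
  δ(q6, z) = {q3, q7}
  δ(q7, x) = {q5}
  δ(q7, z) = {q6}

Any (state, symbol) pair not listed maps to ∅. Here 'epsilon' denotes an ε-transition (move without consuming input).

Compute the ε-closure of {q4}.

{q4}

Begin with {q4}.
No ε-moves leave this set, so the closure equals the set itself.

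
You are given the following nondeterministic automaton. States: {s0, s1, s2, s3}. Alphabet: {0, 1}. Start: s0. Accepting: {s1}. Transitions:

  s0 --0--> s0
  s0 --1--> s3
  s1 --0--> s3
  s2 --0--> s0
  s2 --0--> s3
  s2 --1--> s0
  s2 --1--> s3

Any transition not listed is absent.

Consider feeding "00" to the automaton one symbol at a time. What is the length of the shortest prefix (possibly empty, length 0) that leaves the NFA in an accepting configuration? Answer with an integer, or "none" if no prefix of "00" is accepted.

none

Start in {s0}.
Read '0': s0→{s0}; now {s0}.
Read '0': s0→{s0}; now {s0}.
No reachable set along the way intersects F.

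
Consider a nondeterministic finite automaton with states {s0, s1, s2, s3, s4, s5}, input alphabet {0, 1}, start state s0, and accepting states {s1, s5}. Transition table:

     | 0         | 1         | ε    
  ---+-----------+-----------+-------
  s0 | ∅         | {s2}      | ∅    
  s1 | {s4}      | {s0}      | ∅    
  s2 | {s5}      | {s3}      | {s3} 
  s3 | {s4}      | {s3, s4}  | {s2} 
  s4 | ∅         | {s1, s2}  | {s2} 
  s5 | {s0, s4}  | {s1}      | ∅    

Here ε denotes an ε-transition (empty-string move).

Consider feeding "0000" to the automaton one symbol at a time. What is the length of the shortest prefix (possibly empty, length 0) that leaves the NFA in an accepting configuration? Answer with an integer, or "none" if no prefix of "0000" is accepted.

Start in {s0}.
Read '0': {s0} → ∅.
The set is empty and remains empty for the remaining 3 symbols.
No reachable set along the way intersects F.

none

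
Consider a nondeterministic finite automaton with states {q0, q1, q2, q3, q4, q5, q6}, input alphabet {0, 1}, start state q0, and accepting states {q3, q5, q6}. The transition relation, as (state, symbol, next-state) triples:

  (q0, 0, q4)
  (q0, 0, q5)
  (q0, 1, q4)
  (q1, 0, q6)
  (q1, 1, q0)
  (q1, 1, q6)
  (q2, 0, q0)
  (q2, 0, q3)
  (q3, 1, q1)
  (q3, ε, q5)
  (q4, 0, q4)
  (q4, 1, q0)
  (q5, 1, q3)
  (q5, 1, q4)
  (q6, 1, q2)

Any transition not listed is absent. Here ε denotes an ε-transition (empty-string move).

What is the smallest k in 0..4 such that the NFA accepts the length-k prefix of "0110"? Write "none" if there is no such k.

1

Start in {q0}.
Read '0': {q0} → {q4, q5}.
None of the earlier sets intersect F, but {q4, q5} does.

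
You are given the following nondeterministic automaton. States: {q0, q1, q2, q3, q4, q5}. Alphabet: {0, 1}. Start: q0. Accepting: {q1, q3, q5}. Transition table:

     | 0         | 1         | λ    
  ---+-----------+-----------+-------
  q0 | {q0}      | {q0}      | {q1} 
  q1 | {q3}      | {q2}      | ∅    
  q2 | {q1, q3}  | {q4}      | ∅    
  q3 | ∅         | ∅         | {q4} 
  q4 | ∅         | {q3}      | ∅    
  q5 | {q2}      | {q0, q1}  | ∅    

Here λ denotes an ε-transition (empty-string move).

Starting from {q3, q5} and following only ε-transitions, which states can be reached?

{q3, q4, q5}

Begin with {q3, q5}.
ε-move q3 → q4; add q4.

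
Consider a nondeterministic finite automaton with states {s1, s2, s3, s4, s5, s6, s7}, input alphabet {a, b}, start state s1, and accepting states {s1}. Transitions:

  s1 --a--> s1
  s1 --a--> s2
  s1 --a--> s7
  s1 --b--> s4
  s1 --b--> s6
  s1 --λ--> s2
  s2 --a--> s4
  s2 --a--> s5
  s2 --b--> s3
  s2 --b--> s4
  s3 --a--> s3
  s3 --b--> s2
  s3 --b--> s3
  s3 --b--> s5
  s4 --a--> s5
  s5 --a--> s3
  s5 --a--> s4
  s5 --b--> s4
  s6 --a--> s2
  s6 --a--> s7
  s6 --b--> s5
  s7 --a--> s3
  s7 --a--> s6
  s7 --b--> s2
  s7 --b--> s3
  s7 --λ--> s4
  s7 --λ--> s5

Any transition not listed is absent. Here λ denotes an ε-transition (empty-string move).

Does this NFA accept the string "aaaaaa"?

Start: ε-closure({s1}) = {s1, s2}.
Read 'a': {s1, s2} → {s1, s2, s4, s5, s7}.
Read 'a': {s1, s2, s4, s5, s7} → {s1, s2, s3, s4, s5, s6, s7}.
Read 'a': {s1, s2, s3, s4, s5, s6, s7} → {s1, s2, s3, s4, s5, s6, s7}.
Read 'a': {s1, s2, s3, s4, s5, s6, s7} → {s1, s2, s3, s4, s5, s6, s7}.
Read 'a': {s1, s2, s3, s4, s5, s6, s7} → {s1, s2, s3, s4, s5, s6, s7}.
Read 'a': {s1, s2, s3, s4, s5, s6, s7} → {s1, s2, s3, s4, s5, s6, s7}.
The final set {s1, s2, s3, s4, s5, s6, s7} contains the accepting state s1.

Yes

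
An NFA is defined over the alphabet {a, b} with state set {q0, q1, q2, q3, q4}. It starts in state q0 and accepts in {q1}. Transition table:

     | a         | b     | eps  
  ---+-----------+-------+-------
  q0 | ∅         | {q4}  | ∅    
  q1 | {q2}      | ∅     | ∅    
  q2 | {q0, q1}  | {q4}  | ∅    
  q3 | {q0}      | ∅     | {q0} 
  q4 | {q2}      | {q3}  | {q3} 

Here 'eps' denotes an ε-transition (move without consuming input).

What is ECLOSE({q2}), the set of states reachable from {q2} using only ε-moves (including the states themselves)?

Begin with {q2}.
No ε-moves leave this set, so the closure equals the set itself.

{q2}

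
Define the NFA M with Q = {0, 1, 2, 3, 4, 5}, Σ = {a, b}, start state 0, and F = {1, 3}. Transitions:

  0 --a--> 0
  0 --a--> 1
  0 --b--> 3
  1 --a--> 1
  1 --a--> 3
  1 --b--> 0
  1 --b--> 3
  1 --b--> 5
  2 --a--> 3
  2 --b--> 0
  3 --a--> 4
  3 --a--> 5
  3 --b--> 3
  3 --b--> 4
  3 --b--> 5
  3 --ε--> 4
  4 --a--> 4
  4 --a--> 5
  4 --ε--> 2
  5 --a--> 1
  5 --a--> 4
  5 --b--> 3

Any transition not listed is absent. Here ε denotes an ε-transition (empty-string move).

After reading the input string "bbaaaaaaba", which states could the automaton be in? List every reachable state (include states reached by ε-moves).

Start in {0}.
Read 'b': {0} → {2, 3, 4}.
Read 'b': {2, 3, 4} → {0, 2, 3, 4, 5}.
Read 'a': {0, 2, 3, 4, 5} → {0, 1, 2, 3, 4, 5}.
Read 'a': {0, 1, 2, 3, 4, 5} → {0, 1, 2, 3, 4, 5}.
Read 'a': {0, 1, 2, 3, 4, 5} → {0, 1, 2, 3, 4, 5}.
Read 'a': {0, 1, 2, 3, 4, 5} → {0, 1, 2, 3, 4, 5}.
Read 'a': {0, 1, 2, 3, 4, 5} → {0, 1, 2, 3, 4, 5}.
Read 'a': {0, 1, 2, 3, 4, 5} → {0, 1, 2, 3, 4, 5}.
Read 'b': {0, 1, 2, 3, 4, 5} → {0, 2, 3, 4, 5}.
Read 'a': {0, 2, 3, 4, 5} → {0, 1, 2, 3, 4, 5}.

{0, 1, 2, 3, 4, 5}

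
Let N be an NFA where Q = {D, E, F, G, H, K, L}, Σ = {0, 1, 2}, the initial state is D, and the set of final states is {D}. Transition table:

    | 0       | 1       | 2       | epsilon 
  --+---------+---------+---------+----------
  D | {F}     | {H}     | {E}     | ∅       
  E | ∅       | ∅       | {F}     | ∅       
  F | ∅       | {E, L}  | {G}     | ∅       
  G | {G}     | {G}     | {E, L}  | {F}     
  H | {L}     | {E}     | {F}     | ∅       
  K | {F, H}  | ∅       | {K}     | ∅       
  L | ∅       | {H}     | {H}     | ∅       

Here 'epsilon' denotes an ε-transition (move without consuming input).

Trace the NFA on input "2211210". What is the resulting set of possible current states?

Start in {D}.
Read '2': {D} → {E}.
Read '2': {E} → {F}.
Read '1': {F} → {E, L}.
Read '1': {E, L} → {H}.
Read '2': {H} → {F}.
Read '1': {F} → {E, L}.
Read '0': {E, L} → ∅.

∅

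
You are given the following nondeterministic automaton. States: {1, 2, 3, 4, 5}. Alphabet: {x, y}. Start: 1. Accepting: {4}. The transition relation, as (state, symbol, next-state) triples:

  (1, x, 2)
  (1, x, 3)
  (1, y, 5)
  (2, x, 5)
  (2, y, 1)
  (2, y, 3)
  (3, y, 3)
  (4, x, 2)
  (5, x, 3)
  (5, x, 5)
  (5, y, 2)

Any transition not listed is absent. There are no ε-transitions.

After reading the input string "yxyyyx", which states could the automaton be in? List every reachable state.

{3, 5}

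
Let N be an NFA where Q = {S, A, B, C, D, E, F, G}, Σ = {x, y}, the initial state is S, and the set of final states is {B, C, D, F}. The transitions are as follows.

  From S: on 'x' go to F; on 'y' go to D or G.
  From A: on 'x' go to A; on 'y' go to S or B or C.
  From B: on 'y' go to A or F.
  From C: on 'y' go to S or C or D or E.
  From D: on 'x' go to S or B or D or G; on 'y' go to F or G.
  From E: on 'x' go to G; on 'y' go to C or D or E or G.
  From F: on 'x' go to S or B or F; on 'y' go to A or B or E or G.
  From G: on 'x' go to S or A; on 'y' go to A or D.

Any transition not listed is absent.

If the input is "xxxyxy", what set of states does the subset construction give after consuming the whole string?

{S, A, B, C, D, E, F, G}

Start in {S}.
Read 'x': {S} → {F}.
Read 'x': {F} → {S, B, F}.
Read 'x': {S, B, F} → {S, B, F}.
Read 'y': {S, B, F} → {A, B, D, E, F, G}.
Read 'x': {A, B, D, E, F, G} → {S, A, B, D, F, G}.
Read 'y': {S, A, B, D, F, G} → {S, A, B, C, D, E, F, G}.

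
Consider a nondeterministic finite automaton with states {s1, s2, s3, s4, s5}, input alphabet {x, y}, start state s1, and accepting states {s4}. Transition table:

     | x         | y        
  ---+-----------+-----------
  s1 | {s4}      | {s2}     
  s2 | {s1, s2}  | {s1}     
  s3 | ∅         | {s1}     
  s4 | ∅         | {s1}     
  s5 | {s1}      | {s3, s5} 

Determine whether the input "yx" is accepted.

Start in {s1}.
Read 'y': {s1} → {s2}.
Read 'x': {s2} → {s1, s2}.
The final set {s1, s2} contains no accepting state.

No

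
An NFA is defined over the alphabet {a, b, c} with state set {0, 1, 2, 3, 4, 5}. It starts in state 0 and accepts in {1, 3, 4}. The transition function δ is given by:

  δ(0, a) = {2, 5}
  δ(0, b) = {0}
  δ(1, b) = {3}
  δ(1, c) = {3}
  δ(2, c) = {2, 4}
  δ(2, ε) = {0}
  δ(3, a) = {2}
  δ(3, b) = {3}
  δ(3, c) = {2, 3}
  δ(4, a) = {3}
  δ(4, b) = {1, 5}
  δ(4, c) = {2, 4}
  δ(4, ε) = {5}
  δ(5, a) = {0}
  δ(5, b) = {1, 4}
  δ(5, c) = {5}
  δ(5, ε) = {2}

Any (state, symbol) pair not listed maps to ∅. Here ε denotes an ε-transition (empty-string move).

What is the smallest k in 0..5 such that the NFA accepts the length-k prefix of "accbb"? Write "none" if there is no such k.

2

Start in {0}.
Read 'a': 0→{2, 5}; union {2, 5}; ε-closure = {0, 2, 5}.
Read 'c': 0→∅, 2→{2, 4}, 5→{5}; union {2, 4, 5}; ε-closure = {0, 2, 4, 5}.
None of the earlier sets intersect F, but {0, 2, 4, 5} does.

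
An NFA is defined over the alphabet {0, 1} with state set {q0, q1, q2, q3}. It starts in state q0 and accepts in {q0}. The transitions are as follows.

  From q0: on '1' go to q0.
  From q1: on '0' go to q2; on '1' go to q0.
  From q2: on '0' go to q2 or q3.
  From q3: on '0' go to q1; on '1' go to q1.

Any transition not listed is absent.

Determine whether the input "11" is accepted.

Yes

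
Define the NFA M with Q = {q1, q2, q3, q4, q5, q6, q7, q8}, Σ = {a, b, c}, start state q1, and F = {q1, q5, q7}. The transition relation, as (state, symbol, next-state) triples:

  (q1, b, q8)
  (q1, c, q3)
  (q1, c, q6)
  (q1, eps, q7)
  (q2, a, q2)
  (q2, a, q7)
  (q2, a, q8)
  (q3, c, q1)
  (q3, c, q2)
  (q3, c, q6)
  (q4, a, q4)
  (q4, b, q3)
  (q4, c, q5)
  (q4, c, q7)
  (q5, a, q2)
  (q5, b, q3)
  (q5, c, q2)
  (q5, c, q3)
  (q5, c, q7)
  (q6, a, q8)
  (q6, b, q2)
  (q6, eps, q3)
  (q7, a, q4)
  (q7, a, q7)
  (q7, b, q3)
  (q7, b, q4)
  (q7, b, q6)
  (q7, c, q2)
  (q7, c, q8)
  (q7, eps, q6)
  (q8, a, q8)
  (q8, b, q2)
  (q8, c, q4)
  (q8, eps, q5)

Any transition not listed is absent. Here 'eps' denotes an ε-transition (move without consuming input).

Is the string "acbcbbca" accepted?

Yes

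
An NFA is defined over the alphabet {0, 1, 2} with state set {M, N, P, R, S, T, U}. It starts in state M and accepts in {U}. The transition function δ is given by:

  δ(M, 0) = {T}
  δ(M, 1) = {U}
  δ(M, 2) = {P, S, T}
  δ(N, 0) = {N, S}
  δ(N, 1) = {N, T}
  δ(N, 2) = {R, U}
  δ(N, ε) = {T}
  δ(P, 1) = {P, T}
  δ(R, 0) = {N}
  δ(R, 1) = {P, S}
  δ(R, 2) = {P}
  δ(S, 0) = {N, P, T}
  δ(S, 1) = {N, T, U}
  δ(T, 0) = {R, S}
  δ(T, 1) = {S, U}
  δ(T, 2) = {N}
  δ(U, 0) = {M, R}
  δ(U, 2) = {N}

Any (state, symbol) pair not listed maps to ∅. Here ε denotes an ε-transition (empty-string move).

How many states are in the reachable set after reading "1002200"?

Start in {M}.
Read '1': M→{U}; now {U}.
Read '0': U→{M, R}; now {M, R}.
Read '0': M→{T}, R→{N}; now {N, T}.
Read '2': N→{R, U}, T→{N}; union {N, R, U}; ε-closure = {N, R, T, U}.
Read '2': N→{R, U}, R→{P}, T→{N}, U→{N}; union {N, P, R, U}; ε-closure = {N, P, R, T, U}.
Read '0': N→{N, S}, P→∅, R→{N}, T→{R, S}, U→{M, R}; union {M, N, R, S}; ε-closure = {M, N, R, S, T}.
Read '0': M→{T}, N→{N, S}, R→{N}, S→{N, P, T}, T→{R, S}; now {N, P, R, S, T}.
That set has 5 states.

5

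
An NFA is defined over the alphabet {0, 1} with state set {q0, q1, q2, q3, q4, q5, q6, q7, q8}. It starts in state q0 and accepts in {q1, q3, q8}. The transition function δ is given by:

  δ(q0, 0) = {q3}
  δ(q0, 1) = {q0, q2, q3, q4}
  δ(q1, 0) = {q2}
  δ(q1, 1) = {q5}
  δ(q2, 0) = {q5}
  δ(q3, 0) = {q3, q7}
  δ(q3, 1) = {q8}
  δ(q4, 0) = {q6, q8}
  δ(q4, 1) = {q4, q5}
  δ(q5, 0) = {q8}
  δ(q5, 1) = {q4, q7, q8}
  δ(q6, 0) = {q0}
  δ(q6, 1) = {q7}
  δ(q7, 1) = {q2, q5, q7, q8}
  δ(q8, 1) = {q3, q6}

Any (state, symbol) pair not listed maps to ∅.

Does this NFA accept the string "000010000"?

Start in {q0}.
Read '0': q0→{q3}; now {q3}.
Read '0': q3→{q3, q7}; now {q3, q7}.
Read '0': q3→{q3, q7}, q7→∅; now {q3, q7}.
Read '0': q3→{q3, q7}, q7→∅; now {q3, q7}.
Read '1': q3→{q8}, q7→{q2, q5, q7, q8}; now {q2, q5, q7, q8}.
Read '0': q2→{q5}, q5→{q8}, q7→∅, q8→∅; now {q5, q8}.
Read '0': q5→{q8}, q8→∅; now {q8}.
Read '0': q8→∅; now ∅.
The set is empty and remains empty for the remaining 1 symbol.
The final set ∅ contains no accepting state.

No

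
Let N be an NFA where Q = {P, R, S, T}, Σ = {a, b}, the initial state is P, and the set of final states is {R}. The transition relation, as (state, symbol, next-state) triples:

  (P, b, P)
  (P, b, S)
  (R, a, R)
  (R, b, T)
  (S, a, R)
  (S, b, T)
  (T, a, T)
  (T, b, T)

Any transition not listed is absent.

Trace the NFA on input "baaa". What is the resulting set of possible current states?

{R}

Start in {P}.
Read 'b': P→{P, S}; now {P, S}.
Read 'a': P→∅, S→{R}; now {R}.
Read 'a': R→{R}; now {R}.
Read 'a': R→{R}; now {R}.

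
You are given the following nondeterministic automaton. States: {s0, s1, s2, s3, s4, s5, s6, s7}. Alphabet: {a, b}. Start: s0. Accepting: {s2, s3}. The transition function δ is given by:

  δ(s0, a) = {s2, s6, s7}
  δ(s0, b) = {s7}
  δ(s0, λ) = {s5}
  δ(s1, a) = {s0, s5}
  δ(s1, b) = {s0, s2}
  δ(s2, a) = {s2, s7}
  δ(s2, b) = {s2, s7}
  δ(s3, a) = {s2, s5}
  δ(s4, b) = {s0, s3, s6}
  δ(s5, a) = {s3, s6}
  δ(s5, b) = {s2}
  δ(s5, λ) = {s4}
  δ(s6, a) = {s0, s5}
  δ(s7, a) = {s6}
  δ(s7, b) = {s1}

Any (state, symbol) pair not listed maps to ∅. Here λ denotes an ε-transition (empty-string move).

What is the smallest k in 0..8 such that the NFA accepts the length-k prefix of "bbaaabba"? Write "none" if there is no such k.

Start: ε-closure({s0}) = {s0, s4, s5}.
Read 'b': {s0, s4, s5} → {s0, s2, s3, s4, s5, s6, s7}.
None of the earlier sets intersect F, but {s0, s2, s3, s4, s5, s6, s7} does.

1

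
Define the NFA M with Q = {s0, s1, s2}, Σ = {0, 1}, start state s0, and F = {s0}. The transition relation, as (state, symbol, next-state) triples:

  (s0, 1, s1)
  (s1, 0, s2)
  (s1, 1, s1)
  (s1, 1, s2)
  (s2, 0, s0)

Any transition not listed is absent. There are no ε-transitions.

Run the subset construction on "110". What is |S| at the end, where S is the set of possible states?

2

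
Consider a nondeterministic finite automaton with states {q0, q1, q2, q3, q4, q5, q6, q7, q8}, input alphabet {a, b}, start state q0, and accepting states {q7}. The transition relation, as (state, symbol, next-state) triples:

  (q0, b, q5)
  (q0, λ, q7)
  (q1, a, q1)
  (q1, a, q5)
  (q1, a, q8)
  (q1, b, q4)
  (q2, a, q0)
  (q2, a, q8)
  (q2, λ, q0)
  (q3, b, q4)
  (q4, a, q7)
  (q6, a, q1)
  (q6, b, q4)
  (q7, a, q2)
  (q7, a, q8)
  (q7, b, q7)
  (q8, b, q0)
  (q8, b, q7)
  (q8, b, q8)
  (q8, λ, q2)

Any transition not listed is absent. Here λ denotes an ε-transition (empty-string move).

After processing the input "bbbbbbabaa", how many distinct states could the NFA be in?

4

Start: ε-closure({q0}) = {q0, q7}.
Read 'b': q0→{q5}, q7→{q7}; now {q5, q7}.
Read 'b': q5→∅, q7→{q7}; now {q7}.
Read 'b': q7→{q7}; now {q7}.
Read 'b': q7→{q7}; now {q7}.
Read 'b': q7→{q7}; now {q7}.
Read 'b': q7→{q7}; now {q7}.
Read 'a': q7→{q2, q8}; union {q2, q8}; ε-closure = {q0, q2, q7, q8}.
Read 'b': q0→{q5}, q2→∅, q7→{q7}, q8→{q0, q7, q8}; union {q0, q5, q7, q8}; ε-closure = {q0, q2, q5, q7, q8}.
Read 'a': q0→∅, q2→{q0, q8}, q5→∅, q7→{q2, q8}, q8→∅; union {q0, q2, q8}; ε-closure = {q0, q2, q7, q8}.
Read 'a': q0→∅, q2→{q0, q8}, q7→{q2, q8}, q8→∅; union {q0, q2, q8}; ε-closure = {q0, q2, q7, q8}.
That set has 4 states.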